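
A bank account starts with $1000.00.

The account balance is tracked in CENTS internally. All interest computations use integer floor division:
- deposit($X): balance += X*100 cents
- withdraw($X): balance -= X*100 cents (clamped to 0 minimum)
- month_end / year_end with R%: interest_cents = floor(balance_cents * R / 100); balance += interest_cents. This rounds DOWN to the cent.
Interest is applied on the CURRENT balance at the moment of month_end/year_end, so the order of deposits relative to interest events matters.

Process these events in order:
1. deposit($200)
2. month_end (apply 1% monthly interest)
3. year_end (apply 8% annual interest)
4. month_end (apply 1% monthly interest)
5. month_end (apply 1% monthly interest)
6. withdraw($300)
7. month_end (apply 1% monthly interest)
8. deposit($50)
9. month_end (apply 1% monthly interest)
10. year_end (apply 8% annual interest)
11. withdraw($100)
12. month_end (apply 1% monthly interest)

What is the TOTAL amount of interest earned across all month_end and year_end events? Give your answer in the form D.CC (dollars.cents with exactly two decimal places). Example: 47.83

After 1 (deposit($200)): balance=$1200.00 total_interest=$0.00
After 2 (month_end (apply 1% monthly interest)): balance=$1212.00 total_interest=$12.00
After 3 (year_end (apply 8% annual interest)): balance=$1308.96 total_interest=$108.96
After 4 (month_end (apply 1% monthly interest)): balance=$1322.04 total_interest=$122.04
After 5 (month_end (apply 1% monthly interest)): balance=$1335.26 total_interest=$135.26
After 6 (withdraw($300)): balance=$1035.26 total_interest=$135.26
After 7 (month_end (apply 1% monthly interest)): balance=$1045.61 total_interest=$145.61
After 8 (deposit($50)): balance=$1095.61 total_interest=$145.61
After 9 (month_end (apply 1% monthly interest)): balance=$1106.56 total_interest=$156.56
After 10 (year_end (apply 8% annual interest)): balance=$1195.08 total_interest=$245.08
After 11 (withdraw($100)): balance=$1095.08 total_interest=$245.08
After 12 (month_end (apply 1% monthly interest)): balance=$1106.03 total_interest=$256.03

Answer: 256.03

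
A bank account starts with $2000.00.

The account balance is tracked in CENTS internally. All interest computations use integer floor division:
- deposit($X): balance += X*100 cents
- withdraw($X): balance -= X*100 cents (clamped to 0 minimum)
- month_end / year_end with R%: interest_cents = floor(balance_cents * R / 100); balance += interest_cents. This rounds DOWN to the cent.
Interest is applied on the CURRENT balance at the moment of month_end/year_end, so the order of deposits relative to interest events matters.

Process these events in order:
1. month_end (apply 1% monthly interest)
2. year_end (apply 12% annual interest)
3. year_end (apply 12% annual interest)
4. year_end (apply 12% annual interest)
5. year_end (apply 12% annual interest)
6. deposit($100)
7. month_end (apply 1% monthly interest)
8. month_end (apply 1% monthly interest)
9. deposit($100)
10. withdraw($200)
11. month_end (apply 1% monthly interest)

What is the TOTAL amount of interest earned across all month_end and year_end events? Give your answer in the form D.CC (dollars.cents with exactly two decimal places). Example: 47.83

After 1 (month_end (apply 1% monthly interest)): balance=$2020.00 total_interest=$20.00
After 2 (year_end (apply 12% annual interest)): balance=$2262.40 total_interest=$262.40
After 3 (year_end (apply 12% annual interest)): balance=$2533.88 total_interest=$533.88
After 4 (year_end (apply 12% annual interest)): balance=$2837.94 total_interest=$837.94
After 5 (year_end (apply 12% annual interest)): balance=$3178.49 total_interest=$1178.49
After 6 (deposit($100)): balance=$3278.49 total_interest=$1178.49
After 7 (month_end (apply 1% monthly interest)): balance=$3311.27 total_interest=$1211.27
After 8 (month_end (apply 1% monthly interest)): balance=$3344.38 total_interest=$1244.38
After 9 (deposit($100)): balance=$3444.38 total_interest=$1244.38
After 10 (withdraw($200)): balance=$3244.38 total_interest=$1244.38
After 11 (month_end (apply 1% monthly interest)): balance=$3276.82 total_interest=$1276.82

Answer: 1276.82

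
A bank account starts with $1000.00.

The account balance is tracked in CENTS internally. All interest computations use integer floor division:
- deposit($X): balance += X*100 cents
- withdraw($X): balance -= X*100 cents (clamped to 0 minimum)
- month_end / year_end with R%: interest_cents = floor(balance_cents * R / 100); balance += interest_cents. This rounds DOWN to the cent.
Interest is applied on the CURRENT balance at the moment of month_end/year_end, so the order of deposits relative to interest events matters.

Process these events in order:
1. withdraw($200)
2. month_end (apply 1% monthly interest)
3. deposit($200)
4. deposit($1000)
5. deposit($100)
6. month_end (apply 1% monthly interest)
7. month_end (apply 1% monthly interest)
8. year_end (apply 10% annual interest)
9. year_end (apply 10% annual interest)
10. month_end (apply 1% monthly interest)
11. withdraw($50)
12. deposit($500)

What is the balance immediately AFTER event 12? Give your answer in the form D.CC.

Answer: 3077.95

Derivation:
After 1 (withdraw($200)): balance=$800.00 total_interest=$0.00
After 2 (month_end (apply 1% monthly interest)): balance=$808.00 total_interest=$8.00
After 3 (deposit($200)): balance=$1008.00 total_interest=$8.00
After 4 (deposit($1000)): balance=$2008.00 total_interest=$8.00
After 5 (deposit($100)): balance=$2108.00 total_interest=$8.00
After 6 (month_end (apply 1% monthly interest)): balance=$2129.08 total_interest=$29.08
After 7 (month_end (apply 1% monthly interest)): balance=$2150.37 total_interest=$50.37
After 8 (year_end (apply 10% annual interest)): balance=$2365.40 total_interest=$265.40
After 9 (year_end (apply 10% annual interest)): balance=$2601.94 total_interest=$501.94
After 10 (month_end (apply 1% monthly interest)): balance=$2627.95 total_interest=$527.95
After 11 (withdraw($50)): balance=$2577.95 total_interest=$527.95
After 12 (deposit($500)): balance=$3077.95 total_interest=$527.95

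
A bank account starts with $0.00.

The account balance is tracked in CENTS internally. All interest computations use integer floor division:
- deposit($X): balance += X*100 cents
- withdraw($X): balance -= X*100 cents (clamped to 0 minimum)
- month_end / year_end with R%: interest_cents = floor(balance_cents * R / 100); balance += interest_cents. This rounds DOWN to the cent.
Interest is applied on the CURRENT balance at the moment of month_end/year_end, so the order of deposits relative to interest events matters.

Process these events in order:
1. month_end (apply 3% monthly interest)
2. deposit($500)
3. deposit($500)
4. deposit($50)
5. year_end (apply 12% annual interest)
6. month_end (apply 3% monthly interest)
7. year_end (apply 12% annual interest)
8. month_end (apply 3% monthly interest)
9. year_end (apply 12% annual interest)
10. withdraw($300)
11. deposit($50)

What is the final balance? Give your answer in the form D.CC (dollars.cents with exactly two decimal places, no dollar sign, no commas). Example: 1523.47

After 1 (month_end (apply 3% monthly interest)): balance=$0.00 total_interest=$0.00
After 2 (deposit($500)): balance=$500.00 total_interest=$0.00
After 3 (deposit($500)): balance=$1000.00 total_interest=$0.00
After 4 (deposit($50)): balance=$1050.00 total_interest=$0.00
After 5 (year_end (apply 12% annual interest)): balance=$1176.00 total_interest=$126.00
After 6 (month_end (apply 3% monthly interest)): balance=$1211.28 total_interest=$161.28
After 7 (year_end (apply 12% annual interest)): balance=$1356.63 total_interest=$306.63
After 8 (month_end (apply 3% monthly interest)): balance=$1397.32 total_interest=$347.32
After 9 (year_end (apply 12% annual interest)): balance=$1564.99 total_interest=$514.99
After 10 (withdraw($300)): balance=$1264.99 total_interest=$514.99
After 11 (deposit($50)): balance=$1314.99 total_interest=$514.99

Answer: 1314.99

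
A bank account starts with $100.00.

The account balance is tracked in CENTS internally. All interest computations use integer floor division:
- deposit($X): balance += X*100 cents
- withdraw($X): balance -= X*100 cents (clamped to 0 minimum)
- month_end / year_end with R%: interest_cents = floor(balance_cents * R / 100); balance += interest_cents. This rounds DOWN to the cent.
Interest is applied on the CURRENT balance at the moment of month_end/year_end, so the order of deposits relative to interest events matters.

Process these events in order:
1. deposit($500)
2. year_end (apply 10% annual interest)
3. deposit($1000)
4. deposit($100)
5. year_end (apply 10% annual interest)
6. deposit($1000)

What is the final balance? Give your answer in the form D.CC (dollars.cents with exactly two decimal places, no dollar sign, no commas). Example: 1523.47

After 1 (deposit($500)): balance=$600.00 total_interest=$0.00
After 2 (year_end (apply 10% annual interest)): balance=$660.00 total_interest=$60.00
After 3 (deposit($1000)): balance=$1660.00 total_interest=$60.00
After 4 (deposit($100)): balance=$1760.00 total_interest=$60.00
After 5 (year_end (apply 10% annual interest)): balance=$1936.00 total_interest=$236.00
After 6 (deposit($1000)): balance=$2936.00 total_interest=$236.00

Answer: 2936.00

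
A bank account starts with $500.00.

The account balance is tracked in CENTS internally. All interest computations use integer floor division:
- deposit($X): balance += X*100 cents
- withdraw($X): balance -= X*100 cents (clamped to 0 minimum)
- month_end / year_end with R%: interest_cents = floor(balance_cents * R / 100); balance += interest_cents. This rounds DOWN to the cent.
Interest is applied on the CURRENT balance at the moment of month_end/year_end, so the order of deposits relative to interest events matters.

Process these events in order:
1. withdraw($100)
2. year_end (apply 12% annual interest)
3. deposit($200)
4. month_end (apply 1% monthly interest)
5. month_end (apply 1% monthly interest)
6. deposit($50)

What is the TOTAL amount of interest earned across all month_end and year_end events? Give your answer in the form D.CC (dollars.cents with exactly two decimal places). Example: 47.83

After 1 (withdraw($100)): balance=$400.00 total_interest=$0.00
After 2 (year_end (apply 12% annual interest)): balance=$448.00 total_interest=$48.00
After 3 (deposit($200)): balance=$648.00 total_interest=$48.00
After 4 (month_end (apply 1% monthly interest)): balance=$654.48 total_interest=$54.48
After 5 (month_end (apply 1% monthly interest)): balance=$661.02 total_interest=$61.02
After 6 (deposit($50)): balance=$711.02 total_interest=$61.02

Answer: 61.02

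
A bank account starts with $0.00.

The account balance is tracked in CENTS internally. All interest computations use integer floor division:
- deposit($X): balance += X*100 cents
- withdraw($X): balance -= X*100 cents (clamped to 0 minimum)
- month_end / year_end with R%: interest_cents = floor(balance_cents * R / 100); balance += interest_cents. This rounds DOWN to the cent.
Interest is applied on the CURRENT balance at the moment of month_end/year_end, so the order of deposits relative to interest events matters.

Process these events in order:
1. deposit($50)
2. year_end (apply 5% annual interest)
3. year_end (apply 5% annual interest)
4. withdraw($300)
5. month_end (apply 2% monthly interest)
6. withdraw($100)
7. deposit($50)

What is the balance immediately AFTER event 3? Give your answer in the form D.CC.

After 1 (deposit($50)): balance=$50.00 total_interest=$0.00
After 2 (year_end (apply 5% annual interest)): balance=$52.50 total_interest=$2.50
After 3 (year_end (apply 5% annual interest)): balance=$55.12 total_interest=$5.12

Answer: 55.12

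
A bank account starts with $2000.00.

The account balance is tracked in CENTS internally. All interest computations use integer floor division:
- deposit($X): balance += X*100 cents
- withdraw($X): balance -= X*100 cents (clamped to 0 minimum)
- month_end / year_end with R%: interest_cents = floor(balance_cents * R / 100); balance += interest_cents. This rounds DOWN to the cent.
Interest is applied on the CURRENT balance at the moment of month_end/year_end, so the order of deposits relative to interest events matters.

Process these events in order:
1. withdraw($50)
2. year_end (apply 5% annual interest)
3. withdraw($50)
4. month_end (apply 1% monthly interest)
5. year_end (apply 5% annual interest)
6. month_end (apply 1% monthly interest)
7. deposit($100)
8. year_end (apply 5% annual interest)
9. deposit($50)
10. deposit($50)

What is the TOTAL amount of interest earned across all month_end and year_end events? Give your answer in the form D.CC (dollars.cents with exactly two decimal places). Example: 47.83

After 1 (withdraw($50)): balance=$1950.00 total_interest=$0.00
After 2 (year_end (apply 5% annual interest)): balance=$2047.50 total_interest=$97.50
After 3 (withdraw($50)): balance=$1997.50 total_interest=$97.50
After 4 (month_end (apply 1% monthly interest)): balance=$2017.47 total_interest=$117.47
After 5 (year_end (apply 5% annual interest)): balance=$2118.34 total_interest=$218.34
After 6 (month_end (apply 1% monthly interest)): balance=$2139.52 total_interest=$239.52
After 7 (deposit($100)): balance=$2239.52 total_interest=$239.52
After 8 (year_end (apply 5% annual interest)): balance=$2351.49 total_interest=$351.49
After 9 (deposit($50)): balance=$2401.49 total_interest=$351.49
After 10 (deposit($50)): balance=$2451.49 total_interest=$351.49

Answer: 351.49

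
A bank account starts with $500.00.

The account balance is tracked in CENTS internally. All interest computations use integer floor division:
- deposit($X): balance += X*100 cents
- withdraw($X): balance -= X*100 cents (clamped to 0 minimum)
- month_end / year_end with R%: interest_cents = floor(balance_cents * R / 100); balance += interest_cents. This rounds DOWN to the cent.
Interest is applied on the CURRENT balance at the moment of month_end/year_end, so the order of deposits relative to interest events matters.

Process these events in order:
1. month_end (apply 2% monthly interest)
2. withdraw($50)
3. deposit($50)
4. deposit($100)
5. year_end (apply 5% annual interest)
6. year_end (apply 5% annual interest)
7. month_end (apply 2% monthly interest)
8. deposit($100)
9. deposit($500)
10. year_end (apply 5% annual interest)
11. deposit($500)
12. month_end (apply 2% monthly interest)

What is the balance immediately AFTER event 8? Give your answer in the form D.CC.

Answer: 785.97

Derivation:
After 1 (month_end (apply 2% monthly interest)): balance=$510.00 total_interest=$10.00
After 2 (withdraw($50)): balance=$460.00 total_interest=$10.00
After 3 (deposit($50)): balance=$510.00 total_interest=$10.00
After 4 (deposit($100)): balance=$610.00 total_interest=$10.00
After 5 (year_end (apply 5% annual interest)): balance=$640.50 total_interest=$40.50
After 6 (year_end (apply 5% annual interest)): balance=$672.52 total_interest=$72.52
After 7 (month_end (apply 2% monthly interest)): balance=$685.97 total_interest=$85.97
After 8 (deposit($100)): balance=$785.97 total_interest=$85.97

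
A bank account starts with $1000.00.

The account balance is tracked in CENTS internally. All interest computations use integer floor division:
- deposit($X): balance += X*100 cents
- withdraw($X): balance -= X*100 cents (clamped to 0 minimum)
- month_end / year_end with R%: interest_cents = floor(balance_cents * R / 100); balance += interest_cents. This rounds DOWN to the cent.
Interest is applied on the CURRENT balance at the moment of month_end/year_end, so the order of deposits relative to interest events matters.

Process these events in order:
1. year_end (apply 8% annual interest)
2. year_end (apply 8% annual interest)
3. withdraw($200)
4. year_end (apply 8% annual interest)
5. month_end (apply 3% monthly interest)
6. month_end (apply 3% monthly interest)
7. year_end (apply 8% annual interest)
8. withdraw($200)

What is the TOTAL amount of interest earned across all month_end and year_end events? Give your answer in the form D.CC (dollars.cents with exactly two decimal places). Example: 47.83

Answer: 395.85

Derivation:
After 1 (year_end (apply 8% annual interest)): balance=$1080.00 total_interest=$80.00
After 2 (year_end (apply 8% annual interest)): balance=$1166.40 total_interest=$166.40
After 3 (withdraw($200)): balance=$966.40 total_interest=$166.40
After 4 (year_end (apply 8% annual interest)): balance=$1043.71 total_interest=$243.71
After 5 (month_end (apply 3% monthly interest)): balance=$1075.02 total_interest=$275.02
After 6 (month_end (apply 3% monthly interest)): balance=$1107.27 total_interest=$307.27
After 7 (year_end (apply 8% annual interest)): balance=$1195.85 total_interest=$395.85
After 8 (withdraw($200)): balance=$995.85 total_interest=$395.85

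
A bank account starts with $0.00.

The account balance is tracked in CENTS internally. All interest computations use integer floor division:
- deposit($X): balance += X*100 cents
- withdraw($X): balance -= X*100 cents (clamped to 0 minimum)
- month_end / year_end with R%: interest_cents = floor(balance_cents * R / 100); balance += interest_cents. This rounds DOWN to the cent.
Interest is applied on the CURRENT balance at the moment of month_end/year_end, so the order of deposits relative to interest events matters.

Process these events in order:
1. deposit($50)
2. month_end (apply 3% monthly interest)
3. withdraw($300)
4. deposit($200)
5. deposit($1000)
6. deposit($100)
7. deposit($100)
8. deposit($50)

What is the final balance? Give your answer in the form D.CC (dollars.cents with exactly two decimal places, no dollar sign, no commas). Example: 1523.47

Answer: 1450.00

Derivation:
After 1 (deposit($50)): balance=$50.00 total_interest=$0.00
After 2 (month_end (apply 3% monthly interest)): balance=$51.50 total_interest=$1.50
After 3 (withdraw($300)): balance=$0.00 total_interest=$1.50
After 4 (deposit($200)): balance=$200.00 total_interest=$1.50
After 5 (deposit($1000)): balance=$1200.00 total_interest=$1.50
After 6 (deposit($100)): balance=$1300.00 total_interest=$1.50
After 7 (deposit($100)): balance=$1400.00 total_interest=$1.50
After 8 (deposit($50)): balance=$1450.00 total_interest=$1.50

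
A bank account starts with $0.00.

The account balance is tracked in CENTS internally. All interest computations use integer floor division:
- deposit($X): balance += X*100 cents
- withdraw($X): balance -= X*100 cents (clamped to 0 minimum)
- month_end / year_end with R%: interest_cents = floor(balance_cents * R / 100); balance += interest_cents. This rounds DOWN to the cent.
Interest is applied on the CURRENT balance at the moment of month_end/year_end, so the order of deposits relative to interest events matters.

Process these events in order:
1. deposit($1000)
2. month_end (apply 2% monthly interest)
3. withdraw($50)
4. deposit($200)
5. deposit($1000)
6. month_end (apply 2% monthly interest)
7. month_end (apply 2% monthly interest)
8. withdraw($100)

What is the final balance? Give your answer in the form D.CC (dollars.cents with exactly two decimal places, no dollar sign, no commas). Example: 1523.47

After 1 (deposit($1000)): balance=$1000.00 total_interest=$0.00
After 2 (month_end (apply 2% monthly interest)): balance=$1020.00 total_interest=$20.00
After 3 (withdraw($50)): balance=$970.00 total_interest=$20.00
After 4 (deposit($200)): balance=$1170.00 total_interest=$20.00
After 5 (deposit($1000)): balance=$2170.00 total_interest=$20.00
After 6 (month_end (apply 2% monthly interest)): balance=$2213.40 total_interest=$63.40
After 7 (month_end (apply 2% monthly interest)): balance=$2257.66 total_interest=$107.66
After 8 (withdraw($100)): balance=$2157.66 total_interest=$107.66

Answer: 2157.66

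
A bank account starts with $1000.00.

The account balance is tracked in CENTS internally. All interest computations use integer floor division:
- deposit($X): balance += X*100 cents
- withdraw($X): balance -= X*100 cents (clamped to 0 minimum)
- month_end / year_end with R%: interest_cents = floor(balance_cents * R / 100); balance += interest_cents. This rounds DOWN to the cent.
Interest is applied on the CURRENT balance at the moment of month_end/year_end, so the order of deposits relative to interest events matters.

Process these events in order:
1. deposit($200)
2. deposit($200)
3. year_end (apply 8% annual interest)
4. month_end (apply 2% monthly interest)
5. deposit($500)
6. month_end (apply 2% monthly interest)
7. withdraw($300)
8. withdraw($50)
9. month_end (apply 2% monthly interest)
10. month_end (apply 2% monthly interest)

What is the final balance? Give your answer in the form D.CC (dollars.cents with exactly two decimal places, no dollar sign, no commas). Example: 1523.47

Answer: 1803.09

Derivation:
After 1 (deposit($200)): balance=$1200.00 total_interest=$0.00
After 2 (deposit($200)): balance=$1400.00 total_interest=$0.00
After 3 (year_end (apply 8% annual interest)): balance=$1512.00 total_interest=$112.00
After 4 (month_end (apply 2% monthly interest)): balance=$1542.24 total_interest=$142.24
After 5 (deposit($500)): balance=$2042.24 total_interest=$142.24
After 6 (month_end (apply 2% monthly interest)): balance=$2083.08 total_interest=$183.08
After 7 (withdraw($300)): balance=$1783.08 total_interest=$183.08
After 8 (withdraw($50)): balance=$1733.08 total_interest=$183.08
After 9 (month_end (apply 2% monthly interest)): balance=$1767.74 total_interest=$217.74
After 10 (month_end (apply 2% monthly interest)): balance=$1803.09 total_interest=$253.09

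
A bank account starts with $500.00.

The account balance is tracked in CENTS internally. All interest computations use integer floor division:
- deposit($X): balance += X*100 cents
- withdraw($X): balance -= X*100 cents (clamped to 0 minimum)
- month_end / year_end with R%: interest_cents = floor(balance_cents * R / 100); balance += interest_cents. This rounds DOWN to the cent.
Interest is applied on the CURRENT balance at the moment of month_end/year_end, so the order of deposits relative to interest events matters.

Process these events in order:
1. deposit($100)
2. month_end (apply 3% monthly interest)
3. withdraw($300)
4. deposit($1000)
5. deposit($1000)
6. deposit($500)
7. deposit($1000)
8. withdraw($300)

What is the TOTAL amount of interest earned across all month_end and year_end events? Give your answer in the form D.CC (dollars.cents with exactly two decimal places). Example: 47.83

Answer: 18.00

Derivation:
After 1 (deposit($100)): balance=$600.00 total_interest=$0.00
After 2 (month_end (apply 3% monthly interest)): balance=$618.00 total_interest=$18.00
After 3 (withdraw($300)): balance=$318.00 total_interest=$18.00
After 4 (deposit($1000)): balance=$1318.00 total_interest=$18.00
After 5 (deposit($1000)): balance=$2318.00 total_interest=$18.00
After 6 (deposit($500)): balance=$2818.00 total_interest=$18.00
After 7 (deposit($1000)): balance=$3818.00 total_interest=$18.00
After 8 (withdraw($300)): balance=$3518.00 total_interest=$18.00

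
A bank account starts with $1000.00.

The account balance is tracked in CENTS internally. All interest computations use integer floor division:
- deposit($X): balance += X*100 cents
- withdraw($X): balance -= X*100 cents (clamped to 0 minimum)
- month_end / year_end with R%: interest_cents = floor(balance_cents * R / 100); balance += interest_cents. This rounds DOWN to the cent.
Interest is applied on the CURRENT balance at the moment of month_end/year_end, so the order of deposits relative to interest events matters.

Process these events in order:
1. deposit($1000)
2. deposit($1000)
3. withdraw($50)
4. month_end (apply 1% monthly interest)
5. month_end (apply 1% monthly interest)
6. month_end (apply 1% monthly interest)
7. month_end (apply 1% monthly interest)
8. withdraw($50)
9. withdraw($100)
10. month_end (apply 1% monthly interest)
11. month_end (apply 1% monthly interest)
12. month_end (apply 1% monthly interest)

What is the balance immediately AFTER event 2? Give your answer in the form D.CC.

After 1 (deposit($1000)): balance=$2000.00 total_interest=$0.00
After 2 (deposit($1000)): balance=$3000.00 total_interest=$0.00

Answer: 3000.00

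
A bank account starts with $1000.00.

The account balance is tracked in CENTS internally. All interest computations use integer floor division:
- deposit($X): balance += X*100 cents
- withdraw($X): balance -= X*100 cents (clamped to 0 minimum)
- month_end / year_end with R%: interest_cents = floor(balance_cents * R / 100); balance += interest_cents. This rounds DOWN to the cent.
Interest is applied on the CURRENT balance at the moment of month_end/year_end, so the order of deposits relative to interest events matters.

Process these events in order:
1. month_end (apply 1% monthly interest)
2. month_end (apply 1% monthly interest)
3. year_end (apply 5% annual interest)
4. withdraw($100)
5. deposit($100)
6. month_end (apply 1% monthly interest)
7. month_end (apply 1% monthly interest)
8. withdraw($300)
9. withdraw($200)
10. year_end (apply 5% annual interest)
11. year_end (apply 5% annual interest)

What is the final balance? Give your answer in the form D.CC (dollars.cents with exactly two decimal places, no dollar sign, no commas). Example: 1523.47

After 1 (month_end (apply 1% monthly interest)): balance=$1010.00 total_interest=$10.00
After 2 (month_end (apply 1% monthly interest)): balance=$1020.10 total_interest=$20.10
After 3 (year_end (apply 5% annual interest)): balance=$1071.10 total_interest=$71.10
After 4 (withdraw($100)): balance=$971.10 total_interest=$71.10
After 5 (deposit($100)): balance=$1071.10 total_interest=$71.10
After 6 (month_end (apply 1% monthly interest)): balance=$1081.81 total_interest=$81.81
After 7 (month_end (apply 1% monthly interest)): balance=$1092.62 total_interest=$92.62
After 8 (withdraw($300)): balance=$792.62 total_interest=$92.62
After 9 (withdraw($200)): balance=$592.62 total_interest=$92.62
After 10 (year_end (apply 5% annual interest)): balance=$622.25 total_interest=$122.25
After 11 (year_end (apply 5% annual interest)): balance=$653.36 total_interest=$153.36

Answer: 653.36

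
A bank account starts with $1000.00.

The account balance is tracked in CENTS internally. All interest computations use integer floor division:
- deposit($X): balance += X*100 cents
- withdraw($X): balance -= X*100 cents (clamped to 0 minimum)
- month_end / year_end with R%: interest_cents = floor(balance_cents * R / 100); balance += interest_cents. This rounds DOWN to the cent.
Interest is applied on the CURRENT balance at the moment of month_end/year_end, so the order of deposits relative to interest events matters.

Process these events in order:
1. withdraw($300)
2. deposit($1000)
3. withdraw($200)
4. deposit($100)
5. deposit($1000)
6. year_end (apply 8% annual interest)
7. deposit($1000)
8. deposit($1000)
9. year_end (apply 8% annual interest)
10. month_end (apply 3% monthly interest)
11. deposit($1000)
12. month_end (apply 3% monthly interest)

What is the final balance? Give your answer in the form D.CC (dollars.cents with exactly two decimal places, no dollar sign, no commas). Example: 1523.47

Answer: 6538.86

Derivation:
After 1 (withdraw($300)): balance=$700.00 total_interest=$0.00
After 2 (deposit($1000)): balance=$1700.00 total_interest=$0.00
After 3 (withdraw($200)): balance=$1500.00 total_interest=$0.00
After 4 (deposit($100)): balance=$1600.00 total_interest=$0.00
After 5 (deposit($1000)): balance=$2600.00 total_interest=$0.00
After 6 (year_end (apply 8% annual interest)): balance=$2808.00 total_interest=$208.00
After 7 (deposit($1000)): balance=$3808.00 total_interest=$208.00
After 8 (deposit($1000)): balance=$4808.00 total_interest=$208.00
After 9 (year_end (apply 8% annual interest)): balance=$5192.64 total_interest=$592.64
After 10 (month_end (apply 3% monthly interest)): balance=$5348.41 total_interest=$748.41
After 11 (deposit($1000)): balance=$6348.41 total_interest=$748.41
After 12 (month_end (apply 3% monthly interest)): balance=$6538.86 total_interest=$938.86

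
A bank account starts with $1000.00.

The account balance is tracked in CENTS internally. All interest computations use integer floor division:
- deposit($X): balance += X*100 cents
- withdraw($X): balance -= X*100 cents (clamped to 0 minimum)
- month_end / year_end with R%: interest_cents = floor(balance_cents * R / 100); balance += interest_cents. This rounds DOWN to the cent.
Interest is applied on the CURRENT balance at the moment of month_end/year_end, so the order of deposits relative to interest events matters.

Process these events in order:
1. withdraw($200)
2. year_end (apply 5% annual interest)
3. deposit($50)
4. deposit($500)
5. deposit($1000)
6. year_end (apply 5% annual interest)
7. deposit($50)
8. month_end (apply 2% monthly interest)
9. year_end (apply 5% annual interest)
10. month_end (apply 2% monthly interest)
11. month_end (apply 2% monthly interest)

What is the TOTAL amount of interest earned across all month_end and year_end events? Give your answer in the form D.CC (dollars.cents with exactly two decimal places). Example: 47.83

After 1 (withdraw($200)): balance=$800.00 total_interest=$0.00
After 2 (year_end (apply 5% annual interest)): balance=$840.00 total_interest=$40.00
After 3 (deposit($50)): balance=$890.00 total_interest=$40.00
After 4 (deposit($500)): balance=$1390.00 total_interest=$40.00
After 5 (deposit($1000)): balance=$2390.00 total_interest=$40.00
After 6 (year_end (apply 5% annual interest)): balance=$2509.50 total_interest=$159.50
After 7 (deposit($50)): balance=$2559.50 total_interest=$159.50
After 8 (month_end (apply 2% monthly interest)): balance=$2610.69 total_interest=$210.69
After 9 (year_end (apply 5% annual interest)): balance=$2741.22 total_interest=$341.22
After 10 (month_end (apply 2% monthly interest)): balance=$2796.04 total_interest=$396.04
After 11 (month_end (apply 2% monthly interest)): balance=$2851.96 total_interest=$451.96

Answer: 451.96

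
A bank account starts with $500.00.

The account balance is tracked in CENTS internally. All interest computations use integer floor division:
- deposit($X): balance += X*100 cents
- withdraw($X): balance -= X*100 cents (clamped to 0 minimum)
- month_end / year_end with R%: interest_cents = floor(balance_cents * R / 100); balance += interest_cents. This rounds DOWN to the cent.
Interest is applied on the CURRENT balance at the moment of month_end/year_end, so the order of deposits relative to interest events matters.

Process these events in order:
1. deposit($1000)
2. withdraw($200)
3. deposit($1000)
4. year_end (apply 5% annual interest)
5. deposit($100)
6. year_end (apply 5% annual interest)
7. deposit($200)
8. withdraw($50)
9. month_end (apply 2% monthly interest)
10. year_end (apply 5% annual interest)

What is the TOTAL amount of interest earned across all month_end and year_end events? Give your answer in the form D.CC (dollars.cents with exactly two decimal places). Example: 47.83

After 1 (deposit($1000)): balance=$1500.00 total_interest=$0.00
After 2 (withdraw($200)): balance=$1300.00 total_interest=$0.00
After 3 (deposit($1000)): balance=$2300.00 total_interest=$0.00
After 4 (year_end (apply 5% annual interest)): balance=$2415.00 total_interest=$115.00
After 5 (deposit($100)): balance=$2515.00 total_interest=$115.00
After 6 (year_end (apply 5% annual interest)): balance=$2640.75 total_interest=$240.75
After 7 (deposit($200)): balance=$2840.75 total_interest=$240.75
After 8 (withdraw($50)): balance=$2790.75 total_interest=$240.75
After 9 (month_end (apply 2% monthly interest)): balance=$2846.56 total_interest=$296.56
After 10 (year_end (apply 5% annual interest)): balance=$2988.88 total_interest=$438.88

Answer: 438.88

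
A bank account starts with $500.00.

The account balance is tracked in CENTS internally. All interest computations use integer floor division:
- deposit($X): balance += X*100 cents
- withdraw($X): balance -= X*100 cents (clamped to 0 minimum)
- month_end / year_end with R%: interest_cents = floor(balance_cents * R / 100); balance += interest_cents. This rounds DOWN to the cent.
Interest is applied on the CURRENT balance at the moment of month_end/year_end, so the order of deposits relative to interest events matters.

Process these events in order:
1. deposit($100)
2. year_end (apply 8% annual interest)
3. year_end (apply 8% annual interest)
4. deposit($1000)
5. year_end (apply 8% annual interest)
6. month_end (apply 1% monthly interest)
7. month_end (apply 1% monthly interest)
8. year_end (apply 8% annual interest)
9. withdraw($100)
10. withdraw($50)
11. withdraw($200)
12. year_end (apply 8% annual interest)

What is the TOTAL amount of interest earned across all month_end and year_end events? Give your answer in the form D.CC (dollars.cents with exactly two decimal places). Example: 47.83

Answer: 556.32

Derivation:
After 1 (deposit($100)): balance=$600.00 total_interest=$0.00
After 2 (year_end (apply 8% annual interest)): balance=$648.00 total_interest=$48.00
After 3 (year_end (apply 8% annual interest)): balance=$699.84 total_interest=$99.84
After 4 (deposit($1000)): balance=$1699.84 total_interest=$99.84
After 5 (year_end (apply 8% annual interest)): balance=$1835.82 total_interest=$235.82
After 6 (month_end (apply 1% monthly interest)): balance=$1854.17 total_interest=$254.17
After 7 (month_end (apply 1% monthly interest)): balance=$1872.71 total_interest=$272.71
After 8 (year_end (apply 8% annual interest)): balance=$2022.52 total_interest=$422.52
After 9 (withdraw($100)): balance=$1922.52 total_interest=$422.52
After 10 (withdraw($50)): balance=$1872.52 total_interest=$422.52
After 11 (withdraw($200)): balance=$1672.52 total_interest=$422.52
After 12 (year_end (apply 8% annual interest)): balance=$1806.32 total_interest=$556.32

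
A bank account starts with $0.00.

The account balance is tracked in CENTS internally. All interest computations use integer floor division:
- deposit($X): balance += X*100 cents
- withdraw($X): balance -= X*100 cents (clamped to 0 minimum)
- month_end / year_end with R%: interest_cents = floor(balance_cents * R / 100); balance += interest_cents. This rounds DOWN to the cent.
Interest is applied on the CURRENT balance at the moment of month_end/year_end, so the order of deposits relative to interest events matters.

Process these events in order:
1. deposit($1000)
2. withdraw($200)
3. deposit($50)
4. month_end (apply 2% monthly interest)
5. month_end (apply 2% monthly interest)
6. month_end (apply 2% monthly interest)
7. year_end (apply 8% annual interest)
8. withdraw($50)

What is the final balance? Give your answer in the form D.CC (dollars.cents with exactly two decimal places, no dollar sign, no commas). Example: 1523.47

Answer: 924.18

Derivation:
After 1 (deposit($1000)): balance=$1000.00 total_interest=$0.00
After 2 (withdraw($200)): balance=$800.00 total_interest=$0.00
After 3 (deposit($50)): balance=$850.00 total_interest=$0.00
After 4 (month_end (apply 2% monthly interest)): balance=$867.00 total_interest=$17.00
After 5 (month_end (apply 2% monthly interest)): balance=$884.34 total_interest=$34.34
After 6 (month_end (apply 2% monthly interest)): balance=$902.02 total_interest=$52.02
After 7 (year_end (apply 8% annual interest)): balance=$974.18 total_interest=$124.18
After 8 (withdraw($50)): balance=$924.18 total_interest=$124.18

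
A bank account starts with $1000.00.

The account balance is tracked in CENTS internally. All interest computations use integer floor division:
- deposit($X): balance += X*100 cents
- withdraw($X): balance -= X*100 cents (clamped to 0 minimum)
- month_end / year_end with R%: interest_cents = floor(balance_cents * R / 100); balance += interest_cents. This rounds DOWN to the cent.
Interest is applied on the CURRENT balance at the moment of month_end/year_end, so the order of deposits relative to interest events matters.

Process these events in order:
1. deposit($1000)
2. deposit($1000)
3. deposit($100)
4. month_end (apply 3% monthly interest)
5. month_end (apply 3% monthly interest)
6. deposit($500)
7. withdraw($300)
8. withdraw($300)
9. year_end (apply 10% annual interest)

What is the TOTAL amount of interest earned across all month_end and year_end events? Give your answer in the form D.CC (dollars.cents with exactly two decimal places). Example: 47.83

After 1 (deposit($1000)): balance=$2000.00 total_interest=$0.00
After 2 (deposit($1000)): balance=$3000.00 total_interest=$0.00
After 3 (deposit($100)): balance=$3100.00 total_interest=$0.00
After 4 (month_end (apply 3% monthly interest)): balance=$3193.00 total_interest=$93.00
After 5 (month_end (apply 3% monthly interest)): balance=$3288.79 total_interest=$188.79
After 6 (deposit($500)): balance=$3788.79 total_interest=$188.79
After 7 (withdraw($300)): balance=$3488.79 total_interest=$188.79
After 8 (withdraw($300)): balance=$3188.79 total_interest=$188.79
After 9 (year_end (apply 10% annual interest)): balance=$3507.66 total_interest=$507.66

Answer: 507.66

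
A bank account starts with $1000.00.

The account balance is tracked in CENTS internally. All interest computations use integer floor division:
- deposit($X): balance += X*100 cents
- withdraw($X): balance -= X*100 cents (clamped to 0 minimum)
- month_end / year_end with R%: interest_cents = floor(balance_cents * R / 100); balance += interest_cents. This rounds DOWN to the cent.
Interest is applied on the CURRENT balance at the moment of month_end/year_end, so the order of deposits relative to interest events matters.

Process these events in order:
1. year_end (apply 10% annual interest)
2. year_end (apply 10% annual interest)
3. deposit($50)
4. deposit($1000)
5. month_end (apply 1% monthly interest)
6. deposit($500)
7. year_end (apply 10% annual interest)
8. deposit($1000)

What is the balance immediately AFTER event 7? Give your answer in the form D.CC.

Answer: 3060.86

Derivation:
After 1 (year_end (apply 10% annual interest)): balance=$1100.00 total_interest=$100.00
After 2 (year_end (apply 10% annual interest)): balance=$1210.00 total_interest=$210.00
After 3 (deposit($50)): balance=$1260.00 total_interest=$210.00
After 4 (deposit($1000)): balance=$2260.00 total_interest=$210.00
After 5 (month_end (apply 1% monthly interest)): balance=$2282.60 total_interest=$232.60
After 6 (deposit($500)): balance=$2782.60 total_interest=$232.60
After 7 (year_end (apply 10% annual interest)): balance=$3060.86 total_interest=$510.86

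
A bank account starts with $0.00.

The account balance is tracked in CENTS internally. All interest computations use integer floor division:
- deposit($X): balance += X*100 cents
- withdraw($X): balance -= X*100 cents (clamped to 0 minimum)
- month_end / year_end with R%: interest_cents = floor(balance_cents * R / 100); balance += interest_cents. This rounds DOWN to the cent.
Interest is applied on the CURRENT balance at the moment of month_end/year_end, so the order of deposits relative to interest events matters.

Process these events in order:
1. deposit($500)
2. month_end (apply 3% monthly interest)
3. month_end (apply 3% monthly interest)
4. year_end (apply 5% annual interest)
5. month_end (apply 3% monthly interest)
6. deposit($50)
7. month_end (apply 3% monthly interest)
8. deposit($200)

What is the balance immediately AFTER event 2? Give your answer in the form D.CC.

After 1 (deposit($500)): balance=$500.00 total_interest=$0.00
After 2 (month_end (apply 3% monthly interest)): balance=$515.00 total_interest=$15.00

Answer: 515.00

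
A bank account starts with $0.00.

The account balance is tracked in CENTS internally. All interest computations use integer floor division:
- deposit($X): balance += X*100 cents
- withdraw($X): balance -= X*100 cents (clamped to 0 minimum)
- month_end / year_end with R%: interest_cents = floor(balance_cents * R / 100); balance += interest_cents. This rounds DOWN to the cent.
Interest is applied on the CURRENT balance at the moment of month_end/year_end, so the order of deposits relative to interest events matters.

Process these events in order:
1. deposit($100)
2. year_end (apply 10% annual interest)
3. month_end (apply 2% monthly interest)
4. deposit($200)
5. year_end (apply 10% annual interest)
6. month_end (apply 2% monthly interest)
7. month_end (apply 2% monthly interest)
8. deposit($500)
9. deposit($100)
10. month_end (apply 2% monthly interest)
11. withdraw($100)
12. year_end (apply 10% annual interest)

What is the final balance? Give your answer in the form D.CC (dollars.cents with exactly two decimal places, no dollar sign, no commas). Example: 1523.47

After 1 (deposit($100)): balance=$100.00 total_interest=$0.00
After 2 (year_end (apply 10% annual interest)): balance=$110.00 total_interest=$10.00
After 3 (month_end (apply 2% monthly interest)): balance=$112.20 total_interest=$12.20
After 4 (deposit($200)): balance=$312.20 total_interest=$12.20
After 5 (year_end (apply 10% annual interest)): balance=$343.42 total_interest=$43.42
After 6 (month_end (apply 2% monthly interest)): balance=$350.28 total_interest=$50.28
After 7 (month_end (apply 2% monthly interest)): balance=$357.28 total_interest=$57.28
After 8 (deposit($500)): balance=$857.28 total_interest=$57.28
After 9 (deposit($100)): balance=$957.28 total_interest=$57.28
After 10 (month_end (apply 2% monthly interest)): balance=$976.42 total_interest=$76.42
After 11 (withdraw($100)): balance=$876.42 total_interest=$76.42
After 12 (year_end (apply 10% annual interest)): balance=$964.06 total_interest=$164.06

Answer: 964.06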